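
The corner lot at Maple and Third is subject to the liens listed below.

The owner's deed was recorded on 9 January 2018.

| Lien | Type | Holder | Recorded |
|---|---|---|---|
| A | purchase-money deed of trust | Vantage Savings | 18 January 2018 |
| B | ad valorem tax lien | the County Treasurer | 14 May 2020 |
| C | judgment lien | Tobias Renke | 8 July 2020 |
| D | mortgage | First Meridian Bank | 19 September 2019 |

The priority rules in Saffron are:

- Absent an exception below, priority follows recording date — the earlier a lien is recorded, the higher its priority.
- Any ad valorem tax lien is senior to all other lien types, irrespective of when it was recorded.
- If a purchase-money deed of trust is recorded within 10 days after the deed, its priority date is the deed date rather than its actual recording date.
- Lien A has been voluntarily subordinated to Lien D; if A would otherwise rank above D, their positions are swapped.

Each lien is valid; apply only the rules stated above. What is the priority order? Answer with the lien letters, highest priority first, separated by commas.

B, D, A, C

Adjusting effective dates: A relates back to the deed date 9 January 2018.
B is an ad valorem tax lien, so it outranks all other liens regardless of date.
Remaining liens by effective date: A (9 January 2018), D (19 September 2019), C (8 July 2020).
Because A would otherwise rank above D, the subordination swaps them.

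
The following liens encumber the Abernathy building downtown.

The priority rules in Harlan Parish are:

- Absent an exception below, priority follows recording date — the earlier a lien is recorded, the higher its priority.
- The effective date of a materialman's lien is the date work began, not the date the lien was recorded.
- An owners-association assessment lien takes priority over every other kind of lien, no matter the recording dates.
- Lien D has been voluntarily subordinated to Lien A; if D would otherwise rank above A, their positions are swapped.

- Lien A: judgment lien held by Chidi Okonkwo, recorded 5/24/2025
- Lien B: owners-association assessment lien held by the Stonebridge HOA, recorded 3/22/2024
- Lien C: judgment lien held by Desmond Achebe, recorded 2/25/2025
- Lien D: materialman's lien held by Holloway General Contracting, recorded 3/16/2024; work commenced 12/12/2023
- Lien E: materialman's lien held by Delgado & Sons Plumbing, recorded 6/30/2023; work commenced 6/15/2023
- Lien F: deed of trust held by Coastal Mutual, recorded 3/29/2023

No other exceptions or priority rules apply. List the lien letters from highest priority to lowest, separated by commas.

First, effective dates: D relates back to 12/12/2023 (work commenced); E is treated as recorded 6/15/2023, the work-commencement date.
B is an owners-association assessment lien and takes priority over every other lien.
The other liens, earliest effective date first: F (3/29/2023), E (6/15/2023), D (12/12/2023), C (2/25/2025), A (5/24/2025).
D would otherwise be senior to A, so under the subordination agreement D and A exchange positions.

B, F, E, A, C, D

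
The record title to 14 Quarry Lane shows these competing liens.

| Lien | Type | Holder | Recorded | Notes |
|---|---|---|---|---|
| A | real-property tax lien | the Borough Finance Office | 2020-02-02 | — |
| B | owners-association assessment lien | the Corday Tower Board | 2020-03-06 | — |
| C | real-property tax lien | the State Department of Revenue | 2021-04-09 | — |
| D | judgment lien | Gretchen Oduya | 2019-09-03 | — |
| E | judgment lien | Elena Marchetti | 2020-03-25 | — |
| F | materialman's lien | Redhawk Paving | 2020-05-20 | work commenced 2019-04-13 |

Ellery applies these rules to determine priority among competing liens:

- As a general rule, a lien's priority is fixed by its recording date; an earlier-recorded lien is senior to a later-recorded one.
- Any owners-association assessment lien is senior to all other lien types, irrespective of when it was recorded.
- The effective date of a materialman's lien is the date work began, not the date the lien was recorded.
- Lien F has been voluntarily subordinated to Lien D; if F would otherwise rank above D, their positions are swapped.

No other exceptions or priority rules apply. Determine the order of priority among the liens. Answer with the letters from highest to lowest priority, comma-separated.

Adjusting effective dates: F is treated as recorded 2019-04-13, the work-commencement date.
B, as an owners-association assessment lien, has superpriority and ranks first.
Ordering the rest by effective date: F (2019-04-13), D (2019-09-03), A (2020-02-02), E (2020-03-25), C (2021-04-09).
Because F would otherwise rank above D, the subordination swaps them.

B, D, F, A, E, C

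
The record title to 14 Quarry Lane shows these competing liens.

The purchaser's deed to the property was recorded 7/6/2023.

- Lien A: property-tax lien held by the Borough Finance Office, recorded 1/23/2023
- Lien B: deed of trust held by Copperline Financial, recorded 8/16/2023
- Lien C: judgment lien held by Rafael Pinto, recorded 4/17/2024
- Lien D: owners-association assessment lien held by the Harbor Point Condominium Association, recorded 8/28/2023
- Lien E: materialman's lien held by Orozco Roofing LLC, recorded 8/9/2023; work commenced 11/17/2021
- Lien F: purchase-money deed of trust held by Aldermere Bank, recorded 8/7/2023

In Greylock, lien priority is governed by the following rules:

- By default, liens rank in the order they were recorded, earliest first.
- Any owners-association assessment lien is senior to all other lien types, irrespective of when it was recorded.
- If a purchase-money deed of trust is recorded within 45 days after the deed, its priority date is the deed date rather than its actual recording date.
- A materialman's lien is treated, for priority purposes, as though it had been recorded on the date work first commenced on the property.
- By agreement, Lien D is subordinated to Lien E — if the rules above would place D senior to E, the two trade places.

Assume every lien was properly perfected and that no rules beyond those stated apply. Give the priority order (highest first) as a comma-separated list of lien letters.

E, D, A, F, B, C

Adjusting effective dates: E relates back to 11/17/2021 (work commenced); F relates back to the deed date 7/6/2023.
As an owners-association assessment lien, D is senior to every other lien.
Remaining liens by effective date: E (11/17/2021), A (1/23/2023), F (7/6/2023), B (8/16/2023), C (4/17/2024).
Because D would otherwise rank above E, the subordination swaps them.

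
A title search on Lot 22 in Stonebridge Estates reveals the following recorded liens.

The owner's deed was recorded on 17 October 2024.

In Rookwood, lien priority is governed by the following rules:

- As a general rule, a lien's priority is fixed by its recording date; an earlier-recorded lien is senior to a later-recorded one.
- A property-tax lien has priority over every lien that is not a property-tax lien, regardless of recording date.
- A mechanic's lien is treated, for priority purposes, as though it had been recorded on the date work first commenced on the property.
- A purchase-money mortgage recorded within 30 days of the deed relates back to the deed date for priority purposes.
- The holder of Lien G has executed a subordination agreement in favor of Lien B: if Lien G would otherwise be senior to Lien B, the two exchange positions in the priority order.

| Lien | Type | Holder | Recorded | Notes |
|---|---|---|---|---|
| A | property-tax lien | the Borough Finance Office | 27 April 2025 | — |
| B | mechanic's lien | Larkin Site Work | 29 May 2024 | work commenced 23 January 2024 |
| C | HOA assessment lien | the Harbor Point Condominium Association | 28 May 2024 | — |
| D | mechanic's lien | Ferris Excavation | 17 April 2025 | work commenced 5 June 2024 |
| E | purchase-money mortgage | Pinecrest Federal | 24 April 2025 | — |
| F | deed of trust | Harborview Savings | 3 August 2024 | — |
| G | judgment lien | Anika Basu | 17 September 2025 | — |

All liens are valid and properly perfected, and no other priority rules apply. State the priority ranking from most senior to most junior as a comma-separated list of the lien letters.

A, B, C, D, F, E, G

Effective dates: B's effective date is 23 January 2024, when work began; D's effective date is 5 June 2024, when work began; E was recorded 189 days after the deed, outside the 30-day window, so it keeps its recording date.
As a property-tax lien, A is senior to every other lien.
Remaining liens by effective date: B (23 January 2024), C (28 May 2024), D (5 June 2024), F (3 August 2024), E (24 April 2025), G (17 September 2025).
G is already junior to B, so the subordination agreement changes nothing.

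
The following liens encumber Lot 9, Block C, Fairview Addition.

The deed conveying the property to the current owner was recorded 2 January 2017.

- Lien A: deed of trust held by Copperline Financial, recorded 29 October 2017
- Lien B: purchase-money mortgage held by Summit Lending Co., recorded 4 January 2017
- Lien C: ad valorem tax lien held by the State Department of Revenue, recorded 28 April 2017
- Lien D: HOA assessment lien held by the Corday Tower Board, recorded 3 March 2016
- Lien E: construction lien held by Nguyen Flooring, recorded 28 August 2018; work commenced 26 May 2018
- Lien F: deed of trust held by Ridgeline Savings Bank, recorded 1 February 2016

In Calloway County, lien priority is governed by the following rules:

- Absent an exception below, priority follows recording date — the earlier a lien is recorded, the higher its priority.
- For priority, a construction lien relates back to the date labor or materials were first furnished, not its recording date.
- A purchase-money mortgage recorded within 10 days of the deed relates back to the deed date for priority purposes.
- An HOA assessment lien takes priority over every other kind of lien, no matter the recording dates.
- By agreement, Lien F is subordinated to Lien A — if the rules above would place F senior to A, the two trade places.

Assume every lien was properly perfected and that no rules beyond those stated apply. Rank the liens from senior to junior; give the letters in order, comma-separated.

D, A, B, C, F, E

Effective dates after the stated exceptions: B relates back to the deed date 2 January 2017; E is treated as recorded 26 May 2018, the work-commencement date.
D is an HOA assessment lien, so it outranks all other liens regardless of date.
Remaining liens by effective date: F (1 February 2016), B (2 January 2017), C (28 April 2017), A (29 October 2017), E (26 May 2018).
Because F would otherwise rank above A, the subordination swaps them.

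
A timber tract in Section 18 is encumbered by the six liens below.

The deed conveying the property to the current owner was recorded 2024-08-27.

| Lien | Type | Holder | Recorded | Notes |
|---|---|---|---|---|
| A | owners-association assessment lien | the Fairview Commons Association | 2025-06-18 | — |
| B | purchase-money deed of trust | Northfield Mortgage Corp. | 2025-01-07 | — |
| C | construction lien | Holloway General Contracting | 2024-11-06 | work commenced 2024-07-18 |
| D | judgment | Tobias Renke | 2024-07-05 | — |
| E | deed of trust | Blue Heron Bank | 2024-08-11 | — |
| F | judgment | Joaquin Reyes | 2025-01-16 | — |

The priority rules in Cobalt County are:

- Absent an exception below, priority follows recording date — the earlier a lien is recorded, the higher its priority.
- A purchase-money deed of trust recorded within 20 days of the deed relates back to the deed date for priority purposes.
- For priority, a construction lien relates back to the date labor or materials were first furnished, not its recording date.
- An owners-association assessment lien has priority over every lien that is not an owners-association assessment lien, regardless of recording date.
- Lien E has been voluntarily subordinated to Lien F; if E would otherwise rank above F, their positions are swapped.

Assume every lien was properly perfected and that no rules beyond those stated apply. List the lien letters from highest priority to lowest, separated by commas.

Effective dates: B missed the 20-day window (133 days after the deed), so its recording date stands; C relates back to 2024-07-18 (work commenced).
As an owners-association assessment lien, A is senior to every other lien.
Among the remaining liens, by effective date: D (2024-07-05), C (2024-07-18), E (2024-08-11), B (2025-01-07), F (2025-01-16).
Because E would otherwise rank above F, the subordination swaps them.

A, D, C, F, B, E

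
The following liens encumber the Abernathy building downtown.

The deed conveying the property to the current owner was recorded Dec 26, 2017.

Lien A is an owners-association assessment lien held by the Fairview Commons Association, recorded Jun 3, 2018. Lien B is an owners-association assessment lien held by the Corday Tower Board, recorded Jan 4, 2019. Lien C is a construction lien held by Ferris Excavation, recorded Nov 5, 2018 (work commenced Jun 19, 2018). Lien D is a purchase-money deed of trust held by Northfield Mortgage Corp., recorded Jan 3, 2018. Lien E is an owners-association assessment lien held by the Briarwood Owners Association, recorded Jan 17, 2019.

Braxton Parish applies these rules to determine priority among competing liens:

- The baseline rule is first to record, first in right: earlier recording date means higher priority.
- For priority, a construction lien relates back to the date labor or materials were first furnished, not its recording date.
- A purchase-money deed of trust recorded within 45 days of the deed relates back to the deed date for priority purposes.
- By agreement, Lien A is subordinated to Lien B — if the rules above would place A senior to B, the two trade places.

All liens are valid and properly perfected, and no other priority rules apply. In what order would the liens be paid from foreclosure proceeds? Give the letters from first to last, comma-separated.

D, B, C, A, E

Adjusting effective dates: C's effective date is Jun 19, 2018, when work began; D was recorded within the 45-day window, so its effective date is the deed date Dec 26, 2017.
By effective date, earliest first: D (Dec 26, 2017), A (Jun 3, 2018), C (Jun 19, 2018), B (Jan 4, 2019), E (Jan 17, 2019).
A would otherwise be senior to B, so under the subordination agreement A and B exchange positions.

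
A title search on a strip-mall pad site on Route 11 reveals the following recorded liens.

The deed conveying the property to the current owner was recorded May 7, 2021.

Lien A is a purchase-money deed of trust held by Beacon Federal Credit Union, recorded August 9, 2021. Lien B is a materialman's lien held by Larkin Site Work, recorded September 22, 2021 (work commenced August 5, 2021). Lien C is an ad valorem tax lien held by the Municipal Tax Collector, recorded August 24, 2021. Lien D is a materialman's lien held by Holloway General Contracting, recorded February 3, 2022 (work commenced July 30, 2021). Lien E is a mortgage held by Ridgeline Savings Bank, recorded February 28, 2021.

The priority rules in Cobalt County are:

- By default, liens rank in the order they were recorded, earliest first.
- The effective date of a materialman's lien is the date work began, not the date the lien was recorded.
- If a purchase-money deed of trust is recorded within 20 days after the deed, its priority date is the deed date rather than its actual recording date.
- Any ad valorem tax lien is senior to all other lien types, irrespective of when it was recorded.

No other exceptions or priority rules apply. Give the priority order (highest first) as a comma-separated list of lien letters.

Adjusting effective dates: A missed the 20-day window (94 days after the deed), so its recording date stands; B relates back to August 5, 2021 (work commenced); D's effective date is July 30, 2021, when work began.
C, as an ad valorem tax lien, has superpriority and ranks first.
Ordering the rest by effective date: E (February 28, 2021), D (July 30, 2021), B (August 5, 2021), A (August 9, 2021).

C, E, D, B, A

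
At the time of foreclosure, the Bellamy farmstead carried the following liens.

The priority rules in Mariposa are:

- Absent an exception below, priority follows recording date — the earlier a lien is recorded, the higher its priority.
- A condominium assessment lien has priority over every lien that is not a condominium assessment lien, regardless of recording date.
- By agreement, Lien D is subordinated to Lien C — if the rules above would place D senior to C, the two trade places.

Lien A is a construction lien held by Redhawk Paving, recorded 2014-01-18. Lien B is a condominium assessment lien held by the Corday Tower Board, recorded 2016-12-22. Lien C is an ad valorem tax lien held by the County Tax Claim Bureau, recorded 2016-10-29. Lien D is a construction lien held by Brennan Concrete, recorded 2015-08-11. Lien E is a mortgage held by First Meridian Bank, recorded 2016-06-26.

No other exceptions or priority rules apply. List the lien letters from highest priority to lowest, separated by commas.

B is a condominium assessment lien, so it outranks all other liens regardless of date.
Remaining liens by effective date: A (2014-01-18), D (2015-08-11), E (2016-06-26), C (2016-10-29).
Because D would otherwise rank above C, the subordination swaps them.

B, A, C, E, D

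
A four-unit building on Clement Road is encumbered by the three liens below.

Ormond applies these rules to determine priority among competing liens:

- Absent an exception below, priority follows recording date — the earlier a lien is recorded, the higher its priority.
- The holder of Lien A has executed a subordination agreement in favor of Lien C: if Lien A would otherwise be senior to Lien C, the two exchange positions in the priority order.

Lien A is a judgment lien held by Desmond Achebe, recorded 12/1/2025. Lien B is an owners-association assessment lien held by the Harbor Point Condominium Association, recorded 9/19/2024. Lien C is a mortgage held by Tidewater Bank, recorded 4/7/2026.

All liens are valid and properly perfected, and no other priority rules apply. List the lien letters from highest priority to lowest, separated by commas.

By effective date, earliest first: B (9/19/2024), A (12/1/2025), C (4/7/2026).
A is senior to C before the subordination, so the two trade places.

B, C, A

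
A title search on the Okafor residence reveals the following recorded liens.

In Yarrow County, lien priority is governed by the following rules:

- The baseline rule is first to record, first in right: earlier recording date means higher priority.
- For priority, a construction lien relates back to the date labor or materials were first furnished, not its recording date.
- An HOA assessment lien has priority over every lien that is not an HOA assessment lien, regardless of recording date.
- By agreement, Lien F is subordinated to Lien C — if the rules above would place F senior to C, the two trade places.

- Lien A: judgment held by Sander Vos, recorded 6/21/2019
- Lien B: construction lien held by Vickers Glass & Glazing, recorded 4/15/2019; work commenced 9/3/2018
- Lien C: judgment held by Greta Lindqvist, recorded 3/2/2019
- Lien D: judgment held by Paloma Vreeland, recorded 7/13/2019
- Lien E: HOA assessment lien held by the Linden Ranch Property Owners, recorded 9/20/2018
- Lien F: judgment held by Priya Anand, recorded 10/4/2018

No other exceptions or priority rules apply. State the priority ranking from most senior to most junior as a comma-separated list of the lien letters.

Adjusting effective dates: B relates back to 9/3/2018 (work commenced).
As an HOA assessment lien, E is senior to every other lien.
Ordering the rest by effective date: B (9/3/2018), F (10/4/2018), C (3/2/2019), A (6/21/2019), D (7/13/2019).
F would otherwise be senior to C, so under the subordination agreement F and C exchange positions.

E, B, C, F, A, D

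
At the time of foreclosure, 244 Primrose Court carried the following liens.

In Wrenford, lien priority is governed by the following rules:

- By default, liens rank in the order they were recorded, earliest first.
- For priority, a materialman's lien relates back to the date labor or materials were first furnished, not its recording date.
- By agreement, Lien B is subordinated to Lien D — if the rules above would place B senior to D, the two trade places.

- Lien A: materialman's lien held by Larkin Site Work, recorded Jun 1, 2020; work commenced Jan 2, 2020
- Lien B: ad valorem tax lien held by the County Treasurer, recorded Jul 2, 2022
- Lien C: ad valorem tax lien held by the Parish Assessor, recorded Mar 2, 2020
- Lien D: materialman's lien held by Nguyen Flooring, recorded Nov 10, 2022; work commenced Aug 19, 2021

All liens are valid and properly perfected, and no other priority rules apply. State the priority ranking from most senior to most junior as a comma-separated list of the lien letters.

Effective dates after the stated exceptions: A's effective date is Jan 2, 2020, when work began; D's effective date is Aug 19, 2021, when work began.
Sorted by effective date: A (Jan 2, 2020), C (Mar 2, 2020), D (Aug 19, 2021), B (Jul 2, 2022).
B is already junior to D, so the subordination agreement changes nothing.

A, C, D, B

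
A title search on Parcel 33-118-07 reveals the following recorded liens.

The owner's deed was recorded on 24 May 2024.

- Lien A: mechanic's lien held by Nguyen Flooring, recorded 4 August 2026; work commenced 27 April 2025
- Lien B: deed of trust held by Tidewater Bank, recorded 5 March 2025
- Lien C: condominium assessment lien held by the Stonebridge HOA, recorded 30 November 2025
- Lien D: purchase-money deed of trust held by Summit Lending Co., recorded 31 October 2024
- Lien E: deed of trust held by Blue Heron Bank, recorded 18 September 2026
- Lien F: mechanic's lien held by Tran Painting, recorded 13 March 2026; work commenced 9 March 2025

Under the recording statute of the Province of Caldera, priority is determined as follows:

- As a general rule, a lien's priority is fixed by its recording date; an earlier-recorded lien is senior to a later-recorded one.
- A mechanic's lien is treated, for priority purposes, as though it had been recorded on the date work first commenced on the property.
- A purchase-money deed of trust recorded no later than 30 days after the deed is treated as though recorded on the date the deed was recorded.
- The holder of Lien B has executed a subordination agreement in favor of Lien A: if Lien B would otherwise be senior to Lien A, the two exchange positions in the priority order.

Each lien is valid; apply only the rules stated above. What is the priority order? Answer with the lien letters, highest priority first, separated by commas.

D, A, F, B, C, E

Effective dates: A's effective date is 27 April 2025, when work began; D was recorded 160 days after the deed — beyond 30 days — so no relation-back applies; F is treated as recorded 9 March 2025, the work-commencement date.
Ordering by effective date: D (31 October 2024), B (5 March 2025), F (9 March 2025), A (27 April 2025), C (30 November 2025), E (18 September 2026).
The subordination applies — B was senior to A — so B and A swap.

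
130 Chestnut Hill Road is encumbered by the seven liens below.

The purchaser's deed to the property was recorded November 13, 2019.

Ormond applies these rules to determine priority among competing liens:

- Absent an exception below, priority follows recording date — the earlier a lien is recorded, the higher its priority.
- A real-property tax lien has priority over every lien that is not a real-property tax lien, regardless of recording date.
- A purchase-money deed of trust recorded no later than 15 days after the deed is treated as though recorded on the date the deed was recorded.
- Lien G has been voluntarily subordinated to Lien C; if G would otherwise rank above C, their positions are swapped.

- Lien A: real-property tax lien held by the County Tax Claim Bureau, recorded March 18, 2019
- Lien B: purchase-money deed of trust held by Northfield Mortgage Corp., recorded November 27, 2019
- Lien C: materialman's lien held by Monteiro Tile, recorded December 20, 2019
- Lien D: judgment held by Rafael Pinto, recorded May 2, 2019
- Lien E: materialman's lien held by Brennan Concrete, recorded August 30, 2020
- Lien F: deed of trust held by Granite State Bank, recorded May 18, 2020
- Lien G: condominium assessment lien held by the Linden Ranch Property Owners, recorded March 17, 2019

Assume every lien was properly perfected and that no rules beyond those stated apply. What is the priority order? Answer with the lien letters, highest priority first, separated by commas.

A, C, D, B, G, F, E

First, effective dates: B was recorded within the 15-day window, so its effective date is the deed date November 13, 2019.
A, as a real-property tax lien, has superpriority and ranks first.
Ordering the rest by effective date: G (March 17, 2019), D (May 2, 2019), B (November 13, 2019), C (December 20, 2019), F (May 18, 2020), E (August 30, 2020).
Because G would otherwise rank above C, the subordination swaps them.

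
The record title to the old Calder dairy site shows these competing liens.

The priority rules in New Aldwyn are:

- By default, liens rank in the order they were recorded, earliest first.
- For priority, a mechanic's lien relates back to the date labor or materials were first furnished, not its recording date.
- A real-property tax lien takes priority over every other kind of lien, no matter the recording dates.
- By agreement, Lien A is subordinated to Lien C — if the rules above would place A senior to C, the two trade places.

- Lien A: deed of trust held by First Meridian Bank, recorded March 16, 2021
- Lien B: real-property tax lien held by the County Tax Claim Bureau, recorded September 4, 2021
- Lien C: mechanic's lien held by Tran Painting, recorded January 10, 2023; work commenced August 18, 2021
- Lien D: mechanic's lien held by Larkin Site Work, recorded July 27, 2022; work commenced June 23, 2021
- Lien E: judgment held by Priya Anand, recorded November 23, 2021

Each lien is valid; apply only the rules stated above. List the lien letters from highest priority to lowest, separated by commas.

First, effective dates: C relates back to August 18, 2021 (work commenced); D relates back to June 23, 2021 (work commenced).
As a real-property tax lien, B is senior to every other lien.
Ordering the rest by effective date: A (March 16, 2021), D (June 23, 2021), C (August 18, 2021), E (November 23, 2021).
A would otherwise be senior to C, so under the subordination agreement A and C exchange positions.

B, C, D, A, E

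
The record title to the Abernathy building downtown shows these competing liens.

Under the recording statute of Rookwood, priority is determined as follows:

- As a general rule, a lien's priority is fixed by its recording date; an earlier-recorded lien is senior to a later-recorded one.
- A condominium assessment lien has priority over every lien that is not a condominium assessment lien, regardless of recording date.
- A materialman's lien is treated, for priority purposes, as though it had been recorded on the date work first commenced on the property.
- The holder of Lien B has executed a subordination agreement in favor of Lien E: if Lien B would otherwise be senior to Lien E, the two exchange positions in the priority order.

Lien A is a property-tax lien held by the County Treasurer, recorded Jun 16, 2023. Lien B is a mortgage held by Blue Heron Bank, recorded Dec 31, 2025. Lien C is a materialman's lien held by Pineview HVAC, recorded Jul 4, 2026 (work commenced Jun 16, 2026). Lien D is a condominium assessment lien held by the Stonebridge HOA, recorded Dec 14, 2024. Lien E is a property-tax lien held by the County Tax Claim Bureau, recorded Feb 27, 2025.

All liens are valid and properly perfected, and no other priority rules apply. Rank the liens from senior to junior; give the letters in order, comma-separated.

Adjusting effective dates: C relates back to Jun 16, 2026 (work commenced).
D is a condominium assessment lien, so it outranks all other liens regardless of date.
Remaining liens by effective date: A (Jun 16, 2023), E (Feb 27, 2025), B (Dec 31, 2025), C (Jun 16, 2026).
Since B is not senior to E, the subordination leaves the order unchanged.

D, A, E, B, C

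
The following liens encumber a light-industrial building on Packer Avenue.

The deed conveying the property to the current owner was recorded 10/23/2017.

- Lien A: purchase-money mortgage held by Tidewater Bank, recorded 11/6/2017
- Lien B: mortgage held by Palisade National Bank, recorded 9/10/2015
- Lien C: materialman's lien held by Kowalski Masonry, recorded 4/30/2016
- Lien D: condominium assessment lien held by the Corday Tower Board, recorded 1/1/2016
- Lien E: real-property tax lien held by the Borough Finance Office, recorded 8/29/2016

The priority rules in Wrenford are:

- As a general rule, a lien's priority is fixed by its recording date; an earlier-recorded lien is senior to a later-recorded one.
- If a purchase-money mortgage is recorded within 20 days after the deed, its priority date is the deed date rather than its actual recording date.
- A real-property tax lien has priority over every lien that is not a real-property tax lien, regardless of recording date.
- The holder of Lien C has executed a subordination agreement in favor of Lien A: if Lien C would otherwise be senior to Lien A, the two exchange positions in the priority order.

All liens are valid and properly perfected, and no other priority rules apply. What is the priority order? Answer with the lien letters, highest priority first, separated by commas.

Adjusting effective dates: A relates back to the deed date 10/23/2017.
E, as a real-property tax lien, has superpriority and ranks first.
Remaining liens by effective date: B (9/10/2015), D (1/1/2016), C (4/30/2016), A (10/23/2017).
Because C would otherwise rank above A, the subordination swaps them.

E, B, D, A, C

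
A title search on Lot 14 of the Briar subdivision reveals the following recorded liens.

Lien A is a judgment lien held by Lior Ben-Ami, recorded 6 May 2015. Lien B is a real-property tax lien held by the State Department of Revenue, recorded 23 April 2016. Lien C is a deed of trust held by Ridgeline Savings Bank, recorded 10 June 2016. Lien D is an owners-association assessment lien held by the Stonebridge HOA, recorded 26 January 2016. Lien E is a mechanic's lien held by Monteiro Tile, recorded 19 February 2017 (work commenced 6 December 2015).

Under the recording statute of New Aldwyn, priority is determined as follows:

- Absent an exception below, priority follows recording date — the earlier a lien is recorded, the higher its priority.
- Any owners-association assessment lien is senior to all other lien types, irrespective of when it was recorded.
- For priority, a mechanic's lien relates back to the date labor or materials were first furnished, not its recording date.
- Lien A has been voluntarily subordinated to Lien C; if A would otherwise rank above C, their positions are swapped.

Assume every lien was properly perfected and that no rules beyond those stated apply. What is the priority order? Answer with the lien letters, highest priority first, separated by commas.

First, effective dates: E relates back to 6 December 2015 (work commenced).
D is an owners-association assessment lien and takes priority over every other lien.
Ordering the rest by effective date: A (6 May 2015), E (6 December 2015), B (23 April 2016), C (10 June 2016).
The subordination applies — A was senior to C — so A and C swap.

D, C, E, B, A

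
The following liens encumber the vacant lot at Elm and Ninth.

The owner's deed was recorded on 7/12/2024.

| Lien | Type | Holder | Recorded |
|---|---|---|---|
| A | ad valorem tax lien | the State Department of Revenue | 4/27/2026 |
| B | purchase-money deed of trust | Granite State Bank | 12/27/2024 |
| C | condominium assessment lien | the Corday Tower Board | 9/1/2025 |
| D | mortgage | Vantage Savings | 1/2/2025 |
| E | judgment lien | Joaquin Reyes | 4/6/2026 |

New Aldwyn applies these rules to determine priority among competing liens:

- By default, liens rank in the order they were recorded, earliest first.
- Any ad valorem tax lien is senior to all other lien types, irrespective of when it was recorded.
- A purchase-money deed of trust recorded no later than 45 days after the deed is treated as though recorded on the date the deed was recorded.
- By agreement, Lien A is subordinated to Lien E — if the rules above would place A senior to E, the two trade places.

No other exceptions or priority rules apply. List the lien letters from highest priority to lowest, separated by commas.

Effective dates after the stated exceptions: B missed the 45-day window (168 days after the deed), so its recording date stands.
A, as an ad valorem tax lien, has superpriority and ranks first.
Ordering the rest by effective date: B (12/27/2024), D (1/2/2025), C (9/1/2025), E (4/6/2026).
A is senior to E before the subordination, so the two trade places.

E, B, D, C, A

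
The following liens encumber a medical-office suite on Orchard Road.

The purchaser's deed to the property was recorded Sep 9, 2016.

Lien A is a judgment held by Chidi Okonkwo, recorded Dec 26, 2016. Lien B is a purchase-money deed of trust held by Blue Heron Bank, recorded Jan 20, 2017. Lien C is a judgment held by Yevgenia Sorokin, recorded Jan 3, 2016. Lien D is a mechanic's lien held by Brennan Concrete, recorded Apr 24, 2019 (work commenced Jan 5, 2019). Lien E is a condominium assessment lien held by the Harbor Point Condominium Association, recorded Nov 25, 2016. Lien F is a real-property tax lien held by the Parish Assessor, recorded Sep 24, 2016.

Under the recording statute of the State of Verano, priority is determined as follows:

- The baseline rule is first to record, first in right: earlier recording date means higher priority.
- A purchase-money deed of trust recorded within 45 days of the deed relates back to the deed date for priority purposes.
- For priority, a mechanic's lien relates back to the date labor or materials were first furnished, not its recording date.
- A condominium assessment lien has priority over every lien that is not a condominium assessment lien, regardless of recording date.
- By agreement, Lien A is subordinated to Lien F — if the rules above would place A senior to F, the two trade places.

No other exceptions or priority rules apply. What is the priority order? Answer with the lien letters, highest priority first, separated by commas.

E, C, F, A, B, D

First, effective dates: B was recorded 133 days after the deed, outside the 45-day window, so it keeps its recording date; D's effective date is Jan 5, 2019, when work began.
E, as a condominium assessment lien, has superpriority and ranks first.
The other liens, earliest effective date first: C (Jan 3, 2016), F (Sep 24, 2016), A (Dec 26, 2016), B (Jan 20, 2017), D (Jan 5, 2019).
A is already junior to F, so the subordination agreement changes nothing.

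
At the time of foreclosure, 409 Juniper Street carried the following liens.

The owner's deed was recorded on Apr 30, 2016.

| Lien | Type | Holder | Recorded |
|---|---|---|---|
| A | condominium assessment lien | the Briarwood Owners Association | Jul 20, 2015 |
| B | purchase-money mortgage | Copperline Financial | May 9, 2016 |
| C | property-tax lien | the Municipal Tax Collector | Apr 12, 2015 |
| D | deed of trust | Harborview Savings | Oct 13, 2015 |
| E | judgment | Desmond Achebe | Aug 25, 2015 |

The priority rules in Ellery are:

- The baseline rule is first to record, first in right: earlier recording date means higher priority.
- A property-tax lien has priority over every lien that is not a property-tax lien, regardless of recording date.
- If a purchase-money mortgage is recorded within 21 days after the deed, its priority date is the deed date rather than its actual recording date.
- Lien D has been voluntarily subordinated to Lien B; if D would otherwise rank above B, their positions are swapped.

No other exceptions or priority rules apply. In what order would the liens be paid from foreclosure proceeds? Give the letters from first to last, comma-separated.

C, A, E, B, D

Adjusting effective dates: B was recorded within the 21-day window, so its effective date is the deed date Apr 30, 2016.
C is a property-tax lien and takes priority over every other lien.
Among the remaining liens, by effective date: A (Jul 20, 2015), E (Aug 25, 2015), D (Oct 13, 2015), B (Apr 30, 2016).
The subordination applies — D was senior to B — so D and B swap.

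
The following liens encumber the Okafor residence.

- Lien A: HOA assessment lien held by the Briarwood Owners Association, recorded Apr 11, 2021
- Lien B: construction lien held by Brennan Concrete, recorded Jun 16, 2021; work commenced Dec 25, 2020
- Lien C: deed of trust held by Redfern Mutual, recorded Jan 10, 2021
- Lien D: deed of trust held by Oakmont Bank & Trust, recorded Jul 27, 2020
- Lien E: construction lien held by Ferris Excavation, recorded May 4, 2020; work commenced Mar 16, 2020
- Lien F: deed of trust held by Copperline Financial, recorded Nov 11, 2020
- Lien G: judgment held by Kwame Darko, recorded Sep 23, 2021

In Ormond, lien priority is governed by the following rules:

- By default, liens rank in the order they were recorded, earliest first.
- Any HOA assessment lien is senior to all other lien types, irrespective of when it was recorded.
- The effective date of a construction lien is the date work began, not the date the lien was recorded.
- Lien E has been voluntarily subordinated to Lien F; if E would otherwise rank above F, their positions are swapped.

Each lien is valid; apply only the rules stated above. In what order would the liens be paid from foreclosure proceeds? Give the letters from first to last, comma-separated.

A, F, D, E, B, C, G

First, effective dates: B's effective date is Dec 25, 2020, when work began; E is treated as recorded Mar 16, 2020, the work-commencement date.
As an HOA assessment lien, A is senior to every other lien.
Ordering the rest by effective date: E (Mar 16, 2020), D (Jul 27, 2020), F (Nov 11, 2020), B (Dec 25, 2020), C (Jan 10, 2021), G (Sep 23, 2021).
The subordination applies — E was senior to F — so E and F swap.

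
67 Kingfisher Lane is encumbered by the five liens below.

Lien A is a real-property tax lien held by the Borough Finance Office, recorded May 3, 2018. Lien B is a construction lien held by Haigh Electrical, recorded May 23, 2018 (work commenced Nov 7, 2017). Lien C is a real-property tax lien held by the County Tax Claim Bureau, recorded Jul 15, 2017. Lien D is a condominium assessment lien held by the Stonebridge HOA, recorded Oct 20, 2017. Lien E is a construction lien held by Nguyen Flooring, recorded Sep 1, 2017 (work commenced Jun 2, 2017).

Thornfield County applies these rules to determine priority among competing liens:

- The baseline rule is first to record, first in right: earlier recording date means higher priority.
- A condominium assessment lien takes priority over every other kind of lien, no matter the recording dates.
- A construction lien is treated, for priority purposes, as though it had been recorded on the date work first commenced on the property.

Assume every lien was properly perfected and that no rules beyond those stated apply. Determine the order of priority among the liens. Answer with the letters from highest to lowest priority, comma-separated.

First, effective dates: B's effective date is Nov 7, 2017, when work began; E is treated as recorded Jun 2, 2017, the work-commencement date.
D is a condominium assessment lien and takes priority over every other lien.
Ordering the rest by effective date: E (Jun 2, 2017), C (Jul 15, 2017), B (Nov 7, 2017), A (May 3, 2018).

D, E, C, B, A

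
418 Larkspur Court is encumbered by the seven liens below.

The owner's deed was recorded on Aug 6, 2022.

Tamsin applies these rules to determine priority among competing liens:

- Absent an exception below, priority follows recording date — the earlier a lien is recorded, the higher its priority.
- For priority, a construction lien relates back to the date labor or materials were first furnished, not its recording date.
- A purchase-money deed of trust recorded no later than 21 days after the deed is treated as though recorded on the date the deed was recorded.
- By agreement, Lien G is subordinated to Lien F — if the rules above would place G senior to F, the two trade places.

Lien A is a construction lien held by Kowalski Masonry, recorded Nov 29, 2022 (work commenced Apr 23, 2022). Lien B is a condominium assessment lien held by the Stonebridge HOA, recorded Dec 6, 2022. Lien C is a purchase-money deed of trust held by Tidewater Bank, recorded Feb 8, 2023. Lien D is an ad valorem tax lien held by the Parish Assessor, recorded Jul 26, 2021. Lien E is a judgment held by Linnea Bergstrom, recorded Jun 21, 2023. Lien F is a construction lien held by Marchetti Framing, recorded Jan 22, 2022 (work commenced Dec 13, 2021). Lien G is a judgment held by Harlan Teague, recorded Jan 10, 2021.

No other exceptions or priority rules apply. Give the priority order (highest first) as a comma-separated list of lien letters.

Effective dates after the stated exceptions: A relates back to Apr 23, 2022 (work commenced); C was recorded 186 days after the deed — beyond 21 days — so no relation-back applies; F's effective date is Dec 13, 2021, when work began.
By effective date: G (Jan 10, 2021), D (Jul 26, 2021), F (Dec 13, 2021), A (Apr 23, 2022), B (Dec 6, 2022), C (Feb 8, 2023), E (Jun 21, 2023).
The subordination applies — G was senior to F — so G and F swap.

F, D, G, A, B, C, E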